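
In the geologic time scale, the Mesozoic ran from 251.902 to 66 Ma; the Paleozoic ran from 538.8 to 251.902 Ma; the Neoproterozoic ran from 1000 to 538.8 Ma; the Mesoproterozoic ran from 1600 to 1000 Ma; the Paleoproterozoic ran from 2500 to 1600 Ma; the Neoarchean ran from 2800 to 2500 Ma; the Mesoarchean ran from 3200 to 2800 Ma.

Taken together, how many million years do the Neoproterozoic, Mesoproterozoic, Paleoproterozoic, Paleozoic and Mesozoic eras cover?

Duration is start − end for each: (1000 − 538.8) + (1600 − 1000) + (2500 − 1600) + (538.8 − 251.902) + (251.902 − 66).
That is 461.2 + 600 + 900 + 286.898 + 185.902, which totals 2434 million years.

2434 million years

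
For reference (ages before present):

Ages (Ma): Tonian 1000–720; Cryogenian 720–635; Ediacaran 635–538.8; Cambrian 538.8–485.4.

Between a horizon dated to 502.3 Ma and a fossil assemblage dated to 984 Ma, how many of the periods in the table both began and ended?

2

The older date is 984 Ma and the younger is 502.3 Ma.
Periods with start < 984 and end > 502.3 Ma: Cryogenian (720–635), Ediacaran (635–538.8).
That is 2 complete periods.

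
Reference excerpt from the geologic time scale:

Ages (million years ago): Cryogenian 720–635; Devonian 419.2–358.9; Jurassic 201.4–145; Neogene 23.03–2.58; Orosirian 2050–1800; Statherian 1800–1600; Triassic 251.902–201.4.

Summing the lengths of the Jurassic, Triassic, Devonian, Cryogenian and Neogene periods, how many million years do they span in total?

272.652 million years

Duration is start − end for each: (201.4 − 145) + (251.902 − 201.4) + (419.2 − 358.9) + (720 − 635) + (23.03 − 2.58).
That is 56.4 + 50.502 + 60.3 + 85 + 20.45, which totals 272.652 million years.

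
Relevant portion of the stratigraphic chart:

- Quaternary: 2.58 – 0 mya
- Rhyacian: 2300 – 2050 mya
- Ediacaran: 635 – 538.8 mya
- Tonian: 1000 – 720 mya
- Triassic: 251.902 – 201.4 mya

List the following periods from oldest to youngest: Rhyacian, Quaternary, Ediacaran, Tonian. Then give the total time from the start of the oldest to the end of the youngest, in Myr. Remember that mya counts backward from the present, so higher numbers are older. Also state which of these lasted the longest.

Rhyacian → Tonian → Ediacaran → Quaternary; total span 2300 Myr; longest is Tonian

From the excerpt: Rhyacian 2300–2050; Quaternary 2.58–0; Ediacaran 635–538.8; Tonian 1000–720 (Ma).
Larger Ma is earlier, so the oldest is Rhyacian and the youngest is Quaternary; oldest to youngest: Rhyacian, Tonian, Ediacaran, Quaternary.
Oldest start 2300 minus youngest end 0 gives 2300 Myr overall.
Individual lengths (start − end): Ediacaran 96.2; Quaternary 2.58; Rhyacian 250; Tonian 280. The largest is Tonian at 280 Myr.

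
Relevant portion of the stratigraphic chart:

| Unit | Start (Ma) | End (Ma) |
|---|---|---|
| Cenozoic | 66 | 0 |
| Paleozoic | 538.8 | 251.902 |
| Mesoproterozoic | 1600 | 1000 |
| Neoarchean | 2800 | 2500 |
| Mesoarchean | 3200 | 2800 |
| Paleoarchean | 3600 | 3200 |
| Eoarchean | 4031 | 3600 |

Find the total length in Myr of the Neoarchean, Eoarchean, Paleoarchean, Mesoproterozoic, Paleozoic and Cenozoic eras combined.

Each duration: Neoarchean = 300; Eoarchean = 431; Paleoarchean = 400; Mesoproterozoic = 600; Paleozoic = 286.898; Cenozoic = 66.
Sum: 300 + 431 + 400 + 600 + 286.898 + 66 = 2083.898 Myr.

2083.898 million years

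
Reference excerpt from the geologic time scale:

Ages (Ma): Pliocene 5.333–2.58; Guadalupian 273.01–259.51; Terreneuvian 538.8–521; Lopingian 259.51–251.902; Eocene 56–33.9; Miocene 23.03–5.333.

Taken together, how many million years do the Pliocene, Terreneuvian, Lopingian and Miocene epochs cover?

Each duration: Pliocene = 2.753; Terreneuvian = 17.8; Lopingian = 7.608; Miocene = 17.697.
Sum: 2.753 + 17.8 + 7.608 + 17.697 = 45.858 Myr.

45.858 million years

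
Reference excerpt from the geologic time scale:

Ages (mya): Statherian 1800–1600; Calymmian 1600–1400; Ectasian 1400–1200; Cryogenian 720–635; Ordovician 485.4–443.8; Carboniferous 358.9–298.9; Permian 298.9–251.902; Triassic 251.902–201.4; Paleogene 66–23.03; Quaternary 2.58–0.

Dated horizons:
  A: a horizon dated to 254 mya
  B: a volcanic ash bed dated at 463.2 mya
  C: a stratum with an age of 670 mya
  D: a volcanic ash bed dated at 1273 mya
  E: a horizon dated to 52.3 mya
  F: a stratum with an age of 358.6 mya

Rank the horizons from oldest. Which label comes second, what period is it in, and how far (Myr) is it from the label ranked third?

C, in the Cryogenian; 206.8 million years to B

Larger Ma means older, so oldest first: D 1273 > C 670 > B 463.2 > F 358.6 > A 254 > E 52.3.
Counting 2 along gives C (670 Ma); the excerpt puts that inside the Cryogenian, 720–635 Ma.
Next in line is B (463.2 Ma), and 670 − 463.2 = 206.8 Myr.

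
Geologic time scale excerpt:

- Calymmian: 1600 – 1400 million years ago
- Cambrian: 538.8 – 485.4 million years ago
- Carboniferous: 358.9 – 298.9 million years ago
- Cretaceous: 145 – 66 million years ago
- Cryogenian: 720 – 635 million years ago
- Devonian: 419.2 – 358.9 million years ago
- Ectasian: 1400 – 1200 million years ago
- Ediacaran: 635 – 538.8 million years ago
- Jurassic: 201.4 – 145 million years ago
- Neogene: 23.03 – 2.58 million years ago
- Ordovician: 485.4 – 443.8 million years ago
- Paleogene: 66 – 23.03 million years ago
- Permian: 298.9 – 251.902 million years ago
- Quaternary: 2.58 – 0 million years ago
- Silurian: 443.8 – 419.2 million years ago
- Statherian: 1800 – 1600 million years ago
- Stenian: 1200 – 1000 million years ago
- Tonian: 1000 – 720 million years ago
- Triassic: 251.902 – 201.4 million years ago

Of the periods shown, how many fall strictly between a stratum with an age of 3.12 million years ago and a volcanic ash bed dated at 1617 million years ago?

The older date is 1617 Ma and the younger is 3.12 Ma.
Periods with start < 1617 and end > 3.12 Ma: Calymmian (1600–1400), Ectasian (1400–1200), Stenian (1200–1000), Tonian (1000–720), Cryogenian (720–635), Ediacaran (635–538.8), Cambrian (538.8–485.4), Ordovician (485.4–443.8), Silurian (443.8–419.2), Devonian (419.2–358.9), Carboniferous (358.9–298.9), Permian (298.9–251.902), Triassic (251.902–201.4), Jurassic (201.4–145), Cretaceous (145–66), Paleogene (66–23.03).
That is 16 complete periods.

16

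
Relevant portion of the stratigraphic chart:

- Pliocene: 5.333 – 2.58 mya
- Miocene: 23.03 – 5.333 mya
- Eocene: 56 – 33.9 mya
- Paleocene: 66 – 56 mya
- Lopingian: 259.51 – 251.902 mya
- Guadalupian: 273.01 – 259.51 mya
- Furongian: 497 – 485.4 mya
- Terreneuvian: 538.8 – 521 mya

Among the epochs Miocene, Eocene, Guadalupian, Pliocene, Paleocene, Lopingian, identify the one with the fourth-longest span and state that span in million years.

Durations: Miocene 17.697; Eocene 22.1; Guadalupian 13.5; Pliocene 2.753; Paleocene 10; Lopingian 7.608 Myr.
Sorted longest-first: Eocene (22.1), Miocene (17.697), Guadalupian (13.5), Paleocene (10), Lopingian (7.608), Pliocene (2.753).
The fourth longest is Paleocene at 10 Myr.

Paleocene, 10 million years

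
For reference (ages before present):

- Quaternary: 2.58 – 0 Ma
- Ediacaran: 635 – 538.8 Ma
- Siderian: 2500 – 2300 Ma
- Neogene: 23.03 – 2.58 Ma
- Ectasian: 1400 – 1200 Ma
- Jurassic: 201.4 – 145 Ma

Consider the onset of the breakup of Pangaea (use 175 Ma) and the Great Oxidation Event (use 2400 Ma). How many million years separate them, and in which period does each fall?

2225 million years apart; the first in the Jurassic, the second in the Siderian

Elapsed time: 2400 − 175 = 2225 Myr.
175 Ma lies within 201.4–145 Ma: Jurassic.
2400 Ma lies within 2500–2300 Ma: Siderian.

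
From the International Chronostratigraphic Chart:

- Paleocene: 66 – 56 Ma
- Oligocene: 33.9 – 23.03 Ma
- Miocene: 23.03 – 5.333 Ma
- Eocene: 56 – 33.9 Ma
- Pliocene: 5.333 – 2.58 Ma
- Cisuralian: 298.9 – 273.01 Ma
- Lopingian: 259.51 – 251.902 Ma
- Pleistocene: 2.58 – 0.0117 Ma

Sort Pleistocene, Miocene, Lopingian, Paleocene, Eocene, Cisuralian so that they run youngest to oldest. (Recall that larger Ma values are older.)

Pleistocene, Miocene, Eocene, Paleocene, Lopingian, Cisuralian

Read off each span (Ma): Pleistocene 2.58–0.0117; Miocene 23.03–5.333; Lopingian 259.51–251.902; Paleocene 66–56; Eocene 56–33.9; Cisuralian 298.9–273.01.
Larger Ma is older, so oldest→youngest is Cisuralian, Lopingian, Paleocene, Eocene, Miocene, Pleistocene; reverse it for youngest→oldest.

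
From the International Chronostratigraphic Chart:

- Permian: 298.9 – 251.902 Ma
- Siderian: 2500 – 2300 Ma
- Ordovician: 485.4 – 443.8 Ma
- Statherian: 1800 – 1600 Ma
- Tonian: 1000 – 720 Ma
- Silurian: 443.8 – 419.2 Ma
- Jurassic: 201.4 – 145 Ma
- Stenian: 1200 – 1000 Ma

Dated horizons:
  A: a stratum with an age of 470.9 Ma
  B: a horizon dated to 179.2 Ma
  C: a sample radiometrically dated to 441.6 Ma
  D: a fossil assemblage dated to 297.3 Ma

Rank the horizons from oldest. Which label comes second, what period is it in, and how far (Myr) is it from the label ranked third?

C, in the Silurian; 144.3 million years to D

Sorted oldest-first by Ma: A (470.9), C (441.6), D (297.3), B (179.2).
The second oldest is C at 441.6 Ma, which lies in 443.8–419.2 Ma: the Silurian.
The third oldest is D at 297.3 Ma; separation = |441.6 − 297.3| = 144.3 Myr.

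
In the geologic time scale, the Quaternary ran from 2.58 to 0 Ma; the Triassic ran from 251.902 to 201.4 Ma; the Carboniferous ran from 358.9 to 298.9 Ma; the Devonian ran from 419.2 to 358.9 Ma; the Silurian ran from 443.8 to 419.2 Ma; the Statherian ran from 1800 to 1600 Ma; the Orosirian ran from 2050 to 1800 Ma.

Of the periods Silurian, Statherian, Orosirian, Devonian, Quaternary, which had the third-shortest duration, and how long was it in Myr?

Devonian, 60.3 million years

Durations: Silurian 24.6; Statherian 200; Orosirian 250; Devonian 60.3; Quaternary 2.58 Myr.
Sorted shortest-first: Quaternary (2.58), Silurian (24.6), Devonian (60.3), Statherian (200), Orosirian (250).
The third shortest is Devonian at 60.3 Myr.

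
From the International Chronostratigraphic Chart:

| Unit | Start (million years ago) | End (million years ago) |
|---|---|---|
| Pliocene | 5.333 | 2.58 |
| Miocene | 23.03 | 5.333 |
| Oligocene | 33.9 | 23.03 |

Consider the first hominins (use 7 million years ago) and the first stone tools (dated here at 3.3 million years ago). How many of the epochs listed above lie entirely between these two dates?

Checking each listed span, none has both start < 7 Ma and end > 3.3 Ma — every epoch straddles one of the two dates or lies outside them — so the count is 0.

0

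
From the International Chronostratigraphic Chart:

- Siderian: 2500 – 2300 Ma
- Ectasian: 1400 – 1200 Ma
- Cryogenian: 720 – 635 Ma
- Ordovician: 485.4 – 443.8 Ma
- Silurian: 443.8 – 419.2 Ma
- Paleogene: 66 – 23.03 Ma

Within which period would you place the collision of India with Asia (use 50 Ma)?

50 Ma lies between 66 and 23.03 Ma, so it falls in the Paleogene.

Paleogene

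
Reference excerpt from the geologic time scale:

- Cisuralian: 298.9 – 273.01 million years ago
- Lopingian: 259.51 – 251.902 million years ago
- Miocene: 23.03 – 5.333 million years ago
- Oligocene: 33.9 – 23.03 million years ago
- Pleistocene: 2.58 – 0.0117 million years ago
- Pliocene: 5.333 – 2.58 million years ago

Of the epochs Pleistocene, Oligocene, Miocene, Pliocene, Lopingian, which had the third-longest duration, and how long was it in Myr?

Lopingian, 7.608 million years

Start − end for each: Pleistocene 2.58 − 0.0117 = 2.5683; Oligocene 33.9 − 23.03 = 10.87; Miocene 23.03 − 5.333 = 17.697; Pliocene 5.333 − 2.58 = 2.753; Lopingian 259.51 − 251.902 = 7.608.
Ranking these from longest: Miocene > Oligocene > Lopingian > Pliocene > Pleistocene.
Position 3 in that ranking is Lopingian, which lasted 7.608 Myr.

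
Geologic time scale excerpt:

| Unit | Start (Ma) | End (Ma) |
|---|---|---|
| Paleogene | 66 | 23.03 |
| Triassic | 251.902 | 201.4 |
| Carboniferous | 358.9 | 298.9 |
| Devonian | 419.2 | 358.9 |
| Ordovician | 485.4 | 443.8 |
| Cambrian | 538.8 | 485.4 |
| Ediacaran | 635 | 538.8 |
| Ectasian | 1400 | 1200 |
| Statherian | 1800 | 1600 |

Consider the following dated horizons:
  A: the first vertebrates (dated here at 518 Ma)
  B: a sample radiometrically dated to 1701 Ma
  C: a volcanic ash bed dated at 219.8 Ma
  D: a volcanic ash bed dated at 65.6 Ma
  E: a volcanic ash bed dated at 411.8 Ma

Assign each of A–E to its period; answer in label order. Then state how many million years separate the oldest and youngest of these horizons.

Match each age against the start–end ranges in the excerpt: A = 518 Ma → Cambrian (538.8–485.4); B = 1701 Ma → Statherian (1800–1600); C = 219.8 Ma → Triassic (251.902–201.4); D = 65.6 Ma → Paleogene (66–23.03); E = 411.8 Ma → Devonian (419.2–358.9).
The largest age is 1701 Ma and the smallest is 65.6 Ma; their difference is 1635.4 Myr.

A — Cambrian; B — Statherian; C — Triassic; D — Paleogene; E — Devonian; span 1635.4 million years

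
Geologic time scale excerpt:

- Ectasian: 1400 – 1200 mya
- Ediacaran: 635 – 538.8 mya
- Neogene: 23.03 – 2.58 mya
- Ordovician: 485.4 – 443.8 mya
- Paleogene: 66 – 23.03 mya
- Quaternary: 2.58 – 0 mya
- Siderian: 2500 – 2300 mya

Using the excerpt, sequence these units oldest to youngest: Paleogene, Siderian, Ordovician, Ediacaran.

The oldest of these is Siderian (starts 2500 Ma) and the youngest is Paleogene (ends 23.03 Ma).
In between, by decreasing start age: Ediacaran (635), Ordovician (485.4).

Siderian, Ediacaran, Ordovician, Paleogene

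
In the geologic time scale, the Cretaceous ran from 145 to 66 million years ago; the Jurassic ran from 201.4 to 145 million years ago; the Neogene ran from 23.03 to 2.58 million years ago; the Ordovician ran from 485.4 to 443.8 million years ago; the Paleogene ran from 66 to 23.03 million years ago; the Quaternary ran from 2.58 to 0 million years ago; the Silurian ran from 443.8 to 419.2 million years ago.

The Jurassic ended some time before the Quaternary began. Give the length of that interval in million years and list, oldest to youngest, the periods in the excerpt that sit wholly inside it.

The Jurassic closes at 145 Ma and the Quaternary opens at 2.58 Ma, so the interval is 145 − 2.58 = 142.42 Myr.
A period fits inside if it starts at or after 145 Ma and ends at or before 2.58 Ma; oldest first that gives Cretaceous, Paleogene, Neogene.

142.42 million years; Cretaceous, Paleogene, Neogene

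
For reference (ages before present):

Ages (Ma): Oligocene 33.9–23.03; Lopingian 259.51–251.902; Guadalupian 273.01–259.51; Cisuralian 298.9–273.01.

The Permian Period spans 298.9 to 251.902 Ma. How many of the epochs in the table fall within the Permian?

3

Epochs inside 298.9–251.902 Ma: Cisuralian, Guadalupian, Lopingian — 3 in total.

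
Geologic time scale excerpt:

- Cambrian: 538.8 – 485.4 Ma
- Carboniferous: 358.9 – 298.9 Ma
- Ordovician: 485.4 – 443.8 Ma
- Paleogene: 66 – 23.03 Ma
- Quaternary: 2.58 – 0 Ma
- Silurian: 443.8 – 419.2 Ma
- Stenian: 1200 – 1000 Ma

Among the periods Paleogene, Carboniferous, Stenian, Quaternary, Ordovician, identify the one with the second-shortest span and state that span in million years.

Durations: Paleogene 42.97; Carboniferous 60; Stenian 200; Quaternary 2.58; Ordovician 41.6 Myr.
Sorted shortest-first: Quaternary (2.58), Ordovician (41.6), Paleogene (42.97), Carboniferous (60), Stenian (200).
The second shortest is Ordovician at 41.6 Myr.

Ordovician, 41.6 million years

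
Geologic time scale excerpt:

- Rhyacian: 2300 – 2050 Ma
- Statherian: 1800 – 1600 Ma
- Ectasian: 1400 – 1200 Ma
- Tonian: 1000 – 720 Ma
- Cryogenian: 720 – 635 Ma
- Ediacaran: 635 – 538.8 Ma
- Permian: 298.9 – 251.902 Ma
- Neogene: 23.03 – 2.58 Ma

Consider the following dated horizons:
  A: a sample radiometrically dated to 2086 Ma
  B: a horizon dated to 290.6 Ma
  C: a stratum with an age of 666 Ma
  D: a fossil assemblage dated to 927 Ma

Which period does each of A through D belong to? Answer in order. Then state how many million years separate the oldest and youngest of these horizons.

Match each age against the start–end ranges in the excerpt: A = 2086 Ma → Rhyacian (2300–2050); B = 290.6 Ma → Permian (298.9–251.902); C = 666 Ma → Cryogenian (720–635); D = 927 Ma → Tonian (1000–720).
The largest age is 2086 Ma and the smallest is 290.6 Ma; their difference is 1795.4 Myr.

A — Rhyacian; B — Permian; C — Cryogenian; D — Tonian; span 1795.4 million years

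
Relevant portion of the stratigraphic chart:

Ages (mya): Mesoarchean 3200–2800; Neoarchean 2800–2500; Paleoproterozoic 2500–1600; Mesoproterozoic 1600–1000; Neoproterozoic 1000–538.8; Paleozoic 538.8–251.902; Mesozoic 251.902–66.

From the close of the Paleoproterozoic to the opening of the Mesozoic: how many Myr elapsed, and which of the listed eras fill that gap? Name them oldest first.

1348.098 million years; Mesoproterozoic, Neoproterozoic, Paleozoic

The Paleoproterozoic closes at 1600 Ma and the Mesozoic opens at 251.902 Ma, so the interval is 1600 − 251.902 = 1348.098 Myr.
An era fits inside if it starts at or after 1600 Ma and ends at or before 251.902 Ma; oldest first that gives Mesoproterozoic, Neoproterozoic, Paleozoic.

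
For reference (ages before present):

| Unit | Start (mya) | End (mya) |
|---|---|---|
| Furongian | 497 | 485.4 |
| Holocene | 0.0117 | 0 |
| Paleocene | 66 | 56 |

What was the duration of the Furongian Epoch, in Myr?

11.6 million years

497 − 485.4 = 11.6 million years.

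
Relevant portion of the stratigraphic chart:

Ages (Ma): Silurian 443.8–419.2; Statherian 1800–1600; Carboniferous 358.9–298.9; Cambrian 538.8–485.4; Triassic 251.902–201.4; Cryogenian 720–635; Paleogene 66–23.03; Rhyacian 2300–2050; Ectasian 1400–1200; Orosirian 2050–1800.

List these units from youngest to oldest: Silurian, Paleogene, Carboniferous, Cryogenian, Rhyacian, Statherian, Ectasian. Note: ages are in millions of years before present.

The oldest of these is Rhyacian (starts 2300 Ma) and the youngest is Paleogene (ends 23.03 Ma).
In between, by decreasing start age: Statherian (1800), Ectasian (1400), Cryogenian (720), Silurian (443.8), Carboniferous (358.9).
Listing youngest first means reversing that sequence.

Paleogene, Carboniferous, Silurian, Cryogenian, Ectasian, Statherian, Rhyacian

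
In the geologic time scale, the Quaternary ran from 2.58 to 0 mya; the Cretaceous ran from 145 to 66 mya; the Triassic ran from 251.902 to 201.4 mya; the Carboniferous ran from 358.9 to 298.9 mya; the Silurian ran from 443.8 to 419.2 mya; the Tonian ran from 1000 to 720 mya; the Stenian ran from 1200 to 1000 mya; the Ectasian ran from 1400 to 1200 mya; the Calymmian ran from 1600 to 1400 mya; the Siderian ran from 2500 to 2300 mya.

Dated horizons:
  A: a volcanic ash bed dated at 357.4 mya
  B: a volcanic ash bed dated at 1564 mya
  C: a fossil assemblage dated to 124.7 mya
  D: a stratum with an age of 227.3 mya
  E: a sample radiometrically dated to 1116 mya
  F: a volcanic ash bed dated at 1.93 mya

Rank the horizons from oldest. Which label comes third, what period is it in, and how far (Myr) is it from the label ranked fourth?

Larger Ma means older, so oldest first: B 1564 > E 1116 > A 357.4 > D 227.3 > C 124.7 > F 1.93.
Counting 3 along gives A (357.4 Ma); the excerpt puts that inside the Carboniferous, 358.9–298.9 Ma.
Next in line is D (227.3 Ma), and 357.4 − 227.3 = 130.1 Myr.

A, in the Carboniferous; 130.1 million years to D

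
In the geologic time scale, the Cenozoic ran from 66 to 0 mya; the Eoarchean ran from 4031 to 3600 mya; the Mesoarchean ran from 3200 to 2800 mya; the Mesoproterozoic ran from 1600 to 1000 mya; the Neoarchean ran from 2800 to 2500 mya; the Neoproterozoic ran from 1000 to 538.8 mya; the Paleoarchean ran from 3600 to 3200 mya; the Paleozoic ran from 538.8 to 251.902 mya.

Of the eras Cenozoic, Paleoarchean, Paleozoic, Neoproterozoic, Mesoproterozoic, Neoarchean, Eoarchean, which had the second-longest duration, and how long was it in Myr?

Start − end for each: Cenozoic 66 − 0 = 66; Paleoarchean 3600 − 3200 = 400; Paleozoic 538.8 − 251.902 = 286.898; Neoproterozoic 1000 − 538.8 = 461.2; Mesoproterozoic 1600 − 1000 = 600; Neoarchean 2800 − 2500 = 300; Eoarchean 4031 − 3600 = 431.
Ranking these from longest: Mesoproterozoic > Neoproterozoic > Eoarchean > Paleoarchean > Neoarchean > Paleozoic > Cenozoic.
Position 2 in that ranking is Neoproterozoic, which lasted 461.2 Myr.

Neoproterozoic, 461.2 million years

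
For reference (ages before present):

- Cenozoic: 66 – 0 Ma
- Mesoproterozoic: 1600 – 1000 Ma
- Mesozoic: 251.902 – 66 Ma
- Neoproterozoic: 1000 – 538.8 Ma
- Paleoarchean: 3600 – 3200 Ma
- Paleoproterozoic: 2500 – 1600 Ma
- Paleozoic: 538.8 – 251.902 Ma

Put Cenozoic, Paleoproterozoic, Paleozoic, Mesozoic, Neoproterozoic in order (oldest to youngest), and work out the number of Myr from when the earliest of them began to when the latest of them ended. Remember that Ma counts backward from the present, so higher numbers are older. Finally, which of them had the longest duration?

Paleoproterozoic → Neoproterozoic → Paleozoic → Mesozoic → Cenozoic; total span 2500 Myr; longest is Paleoproterozoic

Start ages (Ma): Paleoproterozoic 2500, Neoproterozoic 1000, Paleozoic 538.8, Mesozoic 251.902, Cenozoic 66.
Ordered oldest to youngest: Paleoproterozoic, Neoproterozoic, Paleozoic, Mesozoic, Cenozoic.
Span = 2500 − 0 = 2500 Myr.
Durations: Cenozoic 66, Mesozoic 185.902, Paleoproterozoic 900, Neoproterozoic 461.2, Paleozoic 286.898 → longest is Paleoproterozoic (900 Myr).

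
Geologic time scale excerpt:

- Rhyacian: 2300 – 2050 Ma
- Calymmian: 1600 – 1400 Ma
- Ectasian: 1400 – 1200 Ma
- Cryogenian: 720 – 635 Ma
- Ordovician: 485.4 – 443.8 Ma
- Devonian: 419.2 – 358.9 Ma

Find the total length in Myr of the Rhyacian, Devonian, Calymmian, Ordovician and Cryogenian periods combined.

636.9 million years

Duration is start − end for each: (2300 − 2050) + (419.2 − 358.9) + (1600 − 1400) + (485.4 − 443.8) + (720 − 635).
That is 250 + 60.3 + 200 + 41.6 + 85, which totals 636.9 million years.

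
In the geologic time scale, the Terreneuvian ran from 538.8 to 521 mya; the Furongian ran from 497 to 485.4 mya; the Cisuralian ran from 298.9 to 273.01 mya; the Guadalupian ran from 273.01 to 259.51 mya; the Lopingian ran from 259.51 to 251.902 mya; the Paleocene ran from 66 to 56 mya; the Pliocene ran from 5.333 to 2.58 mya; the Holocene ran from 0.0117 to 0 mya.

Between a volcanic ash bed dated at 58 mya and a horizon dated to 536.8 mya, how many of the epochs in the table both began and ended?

The older date is 536.8 Ma and the younger is 58 Ma.
Epochs with start < 536.8 and end > 58 Ma: Furongian (497–485.4), Cisuralian (298.9–273.01), Guadalupian (273.01–259.51), Lopingian (259.51–251.902).
That is 4 complete epochs.

4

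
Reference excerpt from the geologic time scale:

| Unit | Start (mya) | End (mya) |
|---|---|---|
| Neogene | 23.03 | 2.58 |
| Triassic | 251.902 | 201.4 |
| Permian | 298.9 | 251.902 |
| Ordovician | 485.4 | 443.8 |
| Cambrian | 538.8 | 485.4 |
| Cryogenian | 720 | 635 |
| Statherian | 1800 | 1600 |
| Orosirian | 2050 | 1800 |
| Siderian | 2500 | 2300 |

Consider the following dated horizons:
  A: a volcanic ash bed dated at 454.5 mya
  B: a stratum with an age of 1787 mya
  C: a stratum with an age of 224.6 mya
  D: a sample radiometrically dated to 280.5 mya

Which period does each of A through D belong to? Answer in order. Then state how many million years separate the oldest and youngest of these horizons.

A — Ordovician; B — Statherian; C — Triassic; D — Permian; span 1562.4 million years

Match each age against the start–end ranges in the excerpt: A = 454.5 Ma → Ordovician (485.4–443.8); B = 1787 Ma → Statherian (1800–1600); C = 224.6 Ma → Triassic (251.902–201.4); D = 280.5 Ma → Permian (298.9–251.902).
The largest age is 1787 Ma and the smallest is 224.6 Ma; their difference is 1562.4 Myr.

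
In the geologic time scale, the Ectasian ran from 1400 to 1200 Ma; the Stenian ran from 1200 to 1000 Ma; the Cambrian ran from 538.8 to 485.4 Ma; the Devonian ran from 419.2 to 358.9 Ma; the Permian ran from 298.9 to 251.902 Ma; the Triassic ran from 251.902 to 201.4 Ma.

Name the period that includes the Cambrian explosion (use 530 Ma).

Cambrian

530 Ma lies between 538.8 and 485.4 Ma, so it falls in the Cambrian.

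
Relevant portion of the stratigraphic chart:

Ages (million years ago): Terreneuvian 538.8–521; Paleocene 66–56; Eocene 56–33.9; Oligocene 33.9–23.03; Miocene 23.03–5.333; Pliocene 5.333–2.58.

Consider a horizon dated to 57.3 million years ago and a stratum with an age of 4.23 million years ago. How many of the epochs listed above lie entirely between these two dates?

57.3 Ma sits inside the Paleocene (66–56) and 4.23 Ma inside the Pliocene (5.333–2.58); neither of those is wholly between the two dates.
The listed epochs lying completely between them are Eocene, Oligocene, Miocene — 3 in all.

3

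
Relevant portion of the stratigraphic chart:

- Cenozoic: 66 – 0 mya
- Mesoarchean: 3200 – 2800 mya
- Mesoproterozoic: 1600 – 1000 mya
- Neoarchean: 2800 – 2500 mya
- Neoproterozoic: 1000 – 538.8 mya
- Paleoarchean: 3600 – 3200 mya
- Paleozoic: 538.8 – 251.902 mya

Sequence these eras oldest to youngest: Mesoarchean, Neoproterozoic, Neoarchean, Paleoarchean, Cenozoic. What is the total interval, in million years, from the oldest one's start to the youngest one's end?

From the excerpt: Mesoarchean 3200–2800; Neoproterozoic 1000–538.8; Neoarchean 2800–2500; Paleoarchean 3600–3200; Cenozoic 66–0 (Ma).
Larger Ma is earlier, so the oldest is Paleoarchean and the youngest is Cenozoic; oldest to youngest: Paleoarchean, Mesoarchean, Neoarchean, Neoproterozoic, Cenozoic.
Oldest start 3600 minus youngest end 0 gives 3600 Myr overall.

Paleoarchean → Mesoarchean → Neoarchean → Neoproterozoic → Cenozoic; total span 3600 Myr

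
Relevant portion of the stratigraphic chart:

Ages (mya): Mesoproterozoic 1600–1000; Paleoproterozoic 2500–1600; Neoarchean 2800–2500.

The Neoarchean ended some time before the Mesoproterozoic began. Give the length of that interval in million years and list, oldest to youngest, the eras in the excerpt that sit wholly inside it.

The Neoarchean closes at 2500 Ma and the Mesoproterozoic opens at 1600 Ma, so the interval is 2500 − 1600 = 900 Myr.
An era fits inside if it starts at or after 2500 Ma and ends at or before 1600 Ma; oldest first that gives Paleoproterozoic.

900 million years; Paleoproterozoic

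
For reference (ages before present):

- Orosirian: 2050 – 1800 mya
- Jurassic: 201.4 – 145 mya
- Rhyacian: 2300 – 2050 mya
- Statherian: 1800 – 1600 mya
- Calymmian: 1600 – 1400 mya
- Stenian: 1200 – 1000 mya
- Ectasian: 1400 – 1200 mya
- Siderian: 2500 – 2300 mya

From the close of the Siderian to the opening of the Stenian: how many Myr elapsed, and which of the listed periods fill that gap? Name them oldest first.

1100 million years; Rhyacian, Orosirian, Statherian, Calymmian, Ectasian

The Siderian closes at 2300 Ma and the Stenian opens at 1200 Ma, so the interval is 2300 − 1200 = 1100 Myr.
A period fits inside if it starts at or after 2300 Ma and ends at or before 1200 Ma; oldest first that gives Rhyacian, Orosirian, Statherian, Calymmian, Ectasian.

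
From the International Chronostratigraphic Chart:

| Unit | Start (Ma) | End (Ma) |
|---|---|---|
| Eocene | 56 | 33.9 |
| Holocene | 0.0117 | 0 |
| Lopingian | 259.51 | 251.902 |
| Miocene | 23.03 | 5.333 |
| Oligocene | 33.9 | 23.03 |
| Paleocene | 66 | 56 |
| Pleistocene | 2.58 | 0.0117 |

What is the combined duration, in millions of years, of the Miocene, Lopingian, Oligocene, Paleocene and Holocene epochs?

Each duration: Miocene = 17.697; Lopingian = 7.608; Oligocene = 10.87; Paleocene = 10; Holocene = 0.0117.
Sum: 17.697 + 7.608 + 10.87 + 10 + 0.0117 = 46.1867 Myr.

46.1867 million years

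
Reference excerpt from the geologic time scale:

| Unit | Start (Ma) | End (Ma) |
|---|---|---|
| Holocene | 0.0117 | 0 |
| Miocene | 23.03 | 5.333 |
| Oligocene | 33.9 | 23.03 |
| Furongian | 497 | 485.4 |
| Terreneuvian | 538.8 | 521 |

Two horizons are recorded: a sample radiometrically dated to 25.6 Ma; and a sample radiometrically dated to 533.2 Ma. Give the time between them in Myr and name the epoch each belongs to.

507.6 million years apart; the first in the Oligocene, the second in the Terreneuvian

Elapsed time: 533.2 − 25.6 = 507.6 Myr.
25.6 Ma lies within 33.9–23.03 Ma: Oligocene.
533.2 Ma lies within 538.8–521 Ma: Terreneuvian.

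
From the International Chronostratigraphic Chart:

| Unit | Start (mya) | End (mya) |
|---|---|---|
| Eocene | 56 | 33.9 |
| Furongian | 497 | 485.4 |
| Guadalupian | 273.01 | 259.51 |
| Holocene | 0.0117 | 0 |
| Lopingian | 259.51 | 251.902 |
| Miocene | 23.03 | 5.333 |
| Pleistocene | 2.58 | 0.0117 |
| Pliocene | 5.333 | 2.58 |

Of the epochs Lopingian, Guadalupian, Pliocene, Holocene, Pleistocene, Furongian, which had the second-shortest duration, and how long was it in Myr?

Pleistocene, 2.5683 million years

Start − end for each: Lopingian 259.51 − 251.902 = 7.608; Guadalupian 273.01 − 259.51 = 13.5; Pliocene 5.333 − 2.58 = 2.753; Holocene 0.0117 − 0 = 0.0117; Pleistocene 2.58 − 0.0117 = 2.5683; Furongian 497 − 485.4 = 11.6.
Ranking these from shortest: Holocene < Pleistocene < Pliocene < Lopingian < Furongian < Guadalupian.
Position 2 in that ranking is Pleistocene, which lasted 2.5683 Myr.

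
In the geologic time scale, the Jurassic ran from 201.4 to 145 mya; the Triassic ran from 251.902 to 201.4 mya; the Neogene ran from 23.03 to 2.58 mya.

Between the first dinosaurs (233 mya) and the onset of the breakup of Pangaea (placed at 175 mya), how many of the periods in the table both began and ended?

0

Checking each listed span, none has both start < 233 Ma and end > 175 Ma — every period straddles one of the two dates or lies outside them — so the count is 0.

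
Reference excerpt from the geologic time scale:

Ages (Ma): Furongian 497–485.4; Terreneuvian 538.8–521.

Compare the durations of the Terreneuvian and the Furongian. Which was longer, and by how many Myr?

Terreneuvian, by 6.2 million years

Terreneuvian: 538.8 − 521 = 17.8 Myr.
Furongian: 497 − 485.4 = 11.6 Myr.
Difference: 17.8 − 11.6 = 6.2 Myr, so the Terreneuvian was longer.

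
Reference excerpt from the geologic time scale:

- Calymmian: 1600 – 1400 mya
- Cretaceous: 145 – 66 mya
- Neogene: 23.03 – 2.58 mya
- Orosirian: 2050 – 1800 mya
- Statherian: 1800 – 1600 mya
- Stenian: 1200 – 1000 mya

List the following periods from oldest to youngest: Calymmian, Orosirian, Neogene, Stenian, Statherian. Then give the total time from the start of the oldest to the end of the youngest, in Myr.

Orosirian → Statherian → Calymmian → Stenian → Neogene; total span 2047.42 Myr

From the excerpt: Calymmian 1600–1400; Orosirian 2050–1800; Neogene 23.03–2.58; Stenian 1200–1000; Statherian 1800–1600 (Ma).
Larger Ma is earlier, so the oldest is Orosirian and the youngest is Neogene; oldest to youngest: Orosirian, Statherian, Calymmian, Stenian, Neogene.
Oldest start 2050 minus youngest end 2.58 gives 2047.42 Myr overall.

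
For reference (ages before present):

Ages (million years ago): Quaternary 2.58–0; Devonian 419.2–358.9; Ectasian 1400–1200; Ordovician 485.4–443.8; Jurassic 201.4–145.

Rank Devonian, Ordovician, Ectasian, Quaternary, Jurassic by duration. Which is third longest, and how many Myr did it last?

Jurassic, 56.4 million years

Start − end for each: Devonian 419.2 − 358.9 = 60.3; Ordovician 485.4 − 443.8 = 41.6; Ectasian 1400 − 1200 = 200; Quaternary 2.58 − 0 = 2.58; Jurassic 201.4 − 145 = 56.4.
Ranking these from longest: Ectasian > Devonian > Jurassic > Ordovician > Quaternary.
Position 3 in that ranking is Jurassic, which lasted 56.4 Myr.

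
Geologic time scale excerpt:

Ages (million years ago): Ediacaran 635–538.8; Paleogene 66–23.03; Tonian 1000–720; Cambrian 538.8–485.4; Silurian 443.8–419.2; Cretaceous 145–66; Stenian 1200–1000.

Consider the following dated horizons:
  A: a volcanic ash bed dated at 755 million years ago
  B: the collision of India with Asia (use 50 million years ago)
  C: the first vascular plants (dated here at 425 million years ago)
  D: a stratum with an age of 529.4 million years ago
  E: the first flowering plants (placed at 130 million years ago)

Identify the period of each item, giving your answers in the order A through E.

A: 755 Ma lies in 1000–720 Ma, so Tonian.
B: 50 Ma lies in 66–23.03 Ma, so Paleogene.
C: 425 Ma lies in 443.8–419.2 Ma, so Silurian.
D: 529.4 Ma lies in 538.8–485.4 Ma, so Cambrian.
E: 130 Ma lies in 145–66 Ma, so Cretaceous.

A — Tonian; B — Paleogene; C — Silurian; D — Cambrian; E — Cretaceous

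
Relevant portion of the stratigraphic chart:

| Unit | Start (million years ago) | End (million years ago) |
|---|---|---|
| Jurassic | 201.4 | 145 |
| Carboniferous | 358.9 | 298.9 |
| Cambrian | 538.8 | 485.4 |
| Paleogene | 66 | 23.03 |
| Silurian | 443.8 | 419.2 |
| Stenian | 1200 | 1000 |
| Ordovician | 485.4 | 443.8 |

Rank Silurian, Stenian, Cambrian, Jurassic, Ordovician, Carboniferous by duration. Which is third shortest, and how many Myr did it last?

Start − end for each: Silurian 443.8 − 419.2 = 24.6; Stenian 1200 − 1000 = 200; Cambrian 538.8 − 485.4 = 53.4; Jurassic 201.4 − 145 = 56.4; Ordovician 485.4 − 443.8 = 41.6; Carboniferous 358.9 − 298.9 = 60.
Ranking these from shortest: Silurian < Ordovician < Cambrian < Jurassic < Carboniferous < Stenian.
Position 3 in that ranking is Cambrian, which lasted 53.4 Myr.

Cambrian, 53.4 million years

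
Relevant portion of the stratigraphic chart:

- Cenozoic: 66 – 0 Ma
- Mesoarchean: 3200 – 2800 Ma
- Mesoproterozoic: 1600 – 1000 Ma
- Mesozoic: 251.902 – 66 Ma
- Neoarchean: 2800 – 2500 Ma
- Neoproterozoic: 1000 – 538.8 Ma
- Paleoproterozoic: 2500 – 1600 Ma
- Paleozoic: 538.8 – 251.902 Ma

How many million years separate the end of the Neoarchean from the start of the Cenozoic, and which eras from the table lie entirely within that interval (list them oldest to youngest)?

The Neoarchean closes at 2500 Ma and the Cenozoic opens at 66 Ma, so the interval is 2500 − 66 = 2434 Myr.
An era fits inside if it starts at or after 2500 Ma and ends at or before 66 Ma; oldest first that gives Paleoproterozoic, Mesoproterozoic, Neoproterozoic, Paleozoic, Mesozoic.

2434 million years; Paleoproterozoic, Mesoproterozoic, Neoproterozoic, Paleozoic, Mesozoic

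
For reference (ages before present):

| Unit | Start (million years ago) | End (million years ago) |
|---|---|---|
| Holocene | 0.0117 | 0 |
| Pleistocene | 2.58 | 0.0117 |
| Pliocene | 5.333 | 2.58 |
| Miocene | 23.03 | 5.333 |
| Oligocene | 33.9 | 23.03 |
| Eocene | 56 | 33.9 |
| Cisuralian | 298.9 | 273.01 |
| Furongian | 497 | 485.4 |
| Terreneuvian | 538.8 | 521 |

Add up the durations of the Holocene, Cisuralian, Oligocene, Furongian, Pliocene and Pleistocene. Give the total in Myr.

Each duration: Holocene = 0.0117; Cisuralian = 25.89; Oligocene = 10.87; Furongian = 11.6; Pliocene = 2.753; Pleistocene = 2.5683.
Sum: 0.0117 + 25.89 + 10.87 + 11.6 + 2.753 + 2.5683 = 53.693 Myr.

53.693 million years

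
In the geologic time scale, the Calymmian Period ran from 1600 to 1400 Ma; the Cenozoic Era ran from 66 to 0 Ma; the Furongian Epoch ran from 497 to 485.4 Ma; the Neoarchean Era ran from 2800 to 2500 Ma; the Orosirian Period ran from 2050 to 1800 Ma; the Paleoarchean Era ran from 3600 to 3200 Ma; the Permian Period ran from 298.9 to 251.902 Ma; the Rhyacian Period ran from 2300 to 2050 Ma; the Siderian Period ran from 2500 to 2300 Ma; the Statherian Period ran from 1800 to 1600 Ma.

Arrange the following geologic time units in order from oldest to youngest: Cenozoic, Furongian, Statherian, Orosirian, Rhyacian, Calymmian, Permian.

The oldest of these is Rhyacian (starts 2300 Ma) and the youngest is Cenozoic (ends 0 Ma).
In between, by decreasing start age: Orosirian (2050), Statherian (1800), Calymmian (1600), Furongian (497), Permian (298.9).

Rhyacian → Orosirian → Statherian → Calymmian → Furongian → Permian → Cenozoic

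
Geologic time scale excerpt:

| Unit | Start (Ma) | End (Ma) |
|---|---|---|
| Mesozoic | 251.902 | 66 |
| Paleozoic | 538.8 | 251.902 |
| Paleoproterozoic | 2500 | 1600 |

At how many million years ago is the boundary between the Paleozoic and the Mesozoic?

The Paleozoic ends and the Mesozoic begins at 251.902 Ma.

251.902 Ma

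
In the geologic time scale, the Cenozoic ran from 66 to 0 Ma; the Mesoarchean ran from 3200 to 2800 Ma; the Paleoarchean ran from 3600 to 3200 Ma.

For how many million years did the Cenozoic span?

66 million years

66 − 0 = 66 million years.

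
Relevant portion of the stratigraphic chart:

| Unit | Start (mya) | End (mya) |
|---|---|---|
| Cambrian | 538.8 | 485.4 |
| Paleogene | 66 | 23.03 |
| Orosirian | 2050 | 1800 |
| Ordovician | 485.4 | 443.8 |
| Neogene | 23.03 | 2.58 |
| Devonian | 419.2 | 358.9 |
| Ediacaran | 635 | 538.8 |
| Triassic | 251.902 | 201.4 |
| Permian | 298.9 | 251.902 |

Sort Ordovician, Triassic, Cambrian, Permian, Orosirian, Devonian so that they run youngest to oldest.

Sorting by start age (ascending Ma, since larger Ma = older): Triassic began 251.902, Permian began 298.9, Devonian began 419.2, Ordovician began 485.4, Cambrian began 538.8, Orosirian began 2050.

Triassic, Permian, Devonian, Ordovician, Cambrian, Orosirian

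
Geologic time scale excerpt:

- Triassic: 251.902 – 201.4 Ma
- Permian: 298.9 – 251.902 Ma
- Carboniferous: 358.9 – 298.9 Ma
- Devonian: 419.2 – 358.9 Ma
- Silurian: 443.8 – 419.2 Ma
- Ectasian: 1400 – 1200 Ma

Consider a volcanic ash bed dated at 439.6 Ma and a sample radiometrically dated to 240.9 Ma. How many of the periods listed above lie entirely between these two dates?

The older date is 439.6 Ma and the younger is 240.9 Ma.
Periods with start < 439.6 and end > 240.9 Ma: Devonian (419.2–358.9), Carboniferous (358.9–298.9), Permian (298.9–251.902).
That is 3 complete periods.

3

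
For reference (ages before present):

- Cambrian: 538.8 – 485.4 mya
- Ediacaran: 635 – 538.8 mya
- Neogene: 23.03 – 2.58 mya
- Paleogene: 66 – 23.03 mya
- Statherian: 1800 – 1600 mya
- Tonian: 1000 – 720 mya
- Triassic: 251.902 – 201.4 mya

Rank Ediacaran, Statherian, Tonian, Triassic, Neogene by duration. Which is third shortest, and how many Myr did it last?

Durations: Ediacaran 96.2; Statherian 200; Tonian 280; Triassic 50.502; Neogene 20.45 Myr.
Sorted shortest-first: Neogene (20.45), Triassic (50.502), Ediacaran (96.2), Statherian (200), Tonian (280).
The third shortest is Ediacaran at 96.2 Myr.

Ediacaran, 96.2 million years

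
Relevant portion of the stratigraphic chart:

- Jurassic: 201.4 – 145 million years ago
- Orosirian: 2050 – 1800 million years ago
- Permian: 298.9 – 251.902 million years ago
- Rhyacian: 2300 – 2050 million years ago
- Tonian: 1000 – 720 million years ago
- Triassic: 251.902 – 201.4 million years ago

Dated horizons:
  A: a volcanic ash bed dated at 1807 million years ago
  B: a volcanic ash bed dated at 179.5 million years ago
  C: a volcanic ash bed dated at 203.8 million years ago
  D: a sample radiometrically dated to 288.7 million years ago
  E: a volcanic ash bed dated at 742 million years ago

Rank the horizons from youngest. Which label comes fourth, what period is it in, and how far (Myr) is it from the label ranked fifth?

Sorted youngest-first by Ma: B (179.5), C (203.8), D (288.7), E (742), A (1807).
The fourth youngest is E at 742 Ma, which lies in 1000–720 Ma: the Tonian.
The fifth youngest is A at 1807 Ma; separation = |742 − 1807| = 1065 Myr.

E, in the Tonian; 1065 million years to A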